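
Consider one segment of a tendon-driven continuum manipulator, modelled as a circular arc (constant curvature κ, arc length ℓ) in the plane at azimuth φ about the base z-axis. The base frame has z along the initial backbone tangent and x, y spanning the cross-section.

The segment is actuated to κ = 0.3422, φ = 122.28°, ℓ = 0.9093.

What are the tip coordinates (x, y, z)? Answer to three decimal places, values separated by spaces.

-0.075 0.119 0.895

θ = κ·ℓ = 0.3422 × 0.9093 = 0.31116 rad
ρ = (1 − cos θ)/κ = (1 − 0.95198)/0.3422 = 0.14033
z = sin θ / κ = 0.30617/0.3422 = 0.89470
x = ρ cos φ = 0.14033 × cos(122.28°) = -0.07495
y = ρ sin φ = 0.14033 × sin(122.28°) = 0.11864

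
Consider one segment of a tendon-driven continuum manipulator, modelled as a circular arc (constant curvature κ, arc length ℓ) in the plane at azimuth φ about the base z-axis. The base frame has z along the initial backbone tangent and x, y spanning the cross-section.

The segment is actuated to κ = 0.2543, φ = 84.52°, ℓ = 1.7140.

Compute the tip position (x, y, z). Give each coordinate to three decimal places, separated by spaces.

θ = κ·ℓ = 0.2543 × 1.7140 = 0.43587 rad
ρ = (1 − cos θ)/κ = (1 − 0.90650)/0.2543 = 0.36766
z = sin θ / κ = 0.42220/0.2543 = 1.66024
x = ρ cos φ = 0.36766 × cos(84.52°) = 0.03511
y = ρ sin φ = 0.36766 × sin(84.52°) = 0.36598

0.035 0.366 1.660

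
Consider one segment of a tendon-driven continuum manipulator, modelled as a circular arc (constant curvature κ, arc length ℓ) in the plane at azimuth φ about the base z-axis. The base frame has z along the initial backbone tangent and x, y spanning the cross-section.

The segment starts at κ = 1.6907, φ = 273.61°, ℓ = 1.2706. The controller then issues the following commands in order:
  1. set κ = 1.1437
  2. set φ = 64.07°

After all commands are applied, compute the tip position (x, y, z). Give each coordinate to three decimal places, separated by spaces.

0.337 0.694 0.868

initial: κ=1.6907, φ=273.61°, ℓ=1.2706
cmd 1: set κ=1.1437 → (κ,φ,ℓ)=(1.1437,273.61°,1.2706) → tip=(0.0486,-0.7702,0.8683)
cmd 2: set φ=64.07° → (κ,φ,ℓ)=(1.1437,64.07°,1.2706) → tip=(0.3375,0.6941,0.8683)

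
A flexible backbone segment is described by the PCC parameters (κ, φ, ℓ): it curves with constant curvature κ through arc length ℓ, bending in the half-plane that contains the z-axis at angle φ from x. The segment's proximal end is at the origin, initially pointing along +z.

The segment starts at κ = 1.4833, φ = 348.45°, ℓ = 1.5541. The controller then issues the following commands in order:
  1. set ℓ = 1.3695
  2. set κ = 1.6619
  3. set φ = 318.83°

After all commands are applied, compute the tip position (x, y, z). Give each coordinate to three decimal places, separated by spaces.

initial: κ=1.4833, φ=348.45°, ℓ=1.5541
cmd 1: set ℓ=1.3695 → (κ,φ,ℓ)=(1.4833,348.45°,1.3695) → tip=(0.9541,-0.1950,0.6039)
cmd 2: set κ=1.6619 → (κ,φ,ℓ)=(1.6619,348.45°,1.3695) → tip=(0.9717,-0.1986,0.4582)
cmd 3: set φ=318.83° → (κ,φ,ℓ)=(1.6619,318.83°,1.3695) → tip=(0.7465,-0.6529,0.4582)

0.747 -0.653 0.458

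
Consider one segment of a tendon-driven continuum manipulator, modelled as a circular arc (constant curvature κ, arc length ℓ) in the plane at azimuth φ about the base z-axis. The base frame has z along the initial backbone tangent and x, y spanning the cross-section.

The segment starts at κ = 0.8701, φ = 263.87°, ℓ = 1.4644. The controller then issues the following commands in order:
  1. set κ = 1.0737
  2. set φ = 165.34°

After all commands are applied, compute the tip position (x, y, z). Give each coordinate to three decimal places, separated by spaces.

initial: κ=0.8701, φ=263.87°, ℓ=1.4644
cmd 1: set κ=1.0737 → (κ,φ,ℓ)=(1.0737,263.87°,1.4644) → tip=(-0.0996,-0.9275,0.9314)
cmd 2: set φ=165.34° → (κ,φ,ℓ)=(1.0737,165.34°,1.4644) → tip=(-0.9024,0.2361,0.9314)

-0.902 0.236 0.931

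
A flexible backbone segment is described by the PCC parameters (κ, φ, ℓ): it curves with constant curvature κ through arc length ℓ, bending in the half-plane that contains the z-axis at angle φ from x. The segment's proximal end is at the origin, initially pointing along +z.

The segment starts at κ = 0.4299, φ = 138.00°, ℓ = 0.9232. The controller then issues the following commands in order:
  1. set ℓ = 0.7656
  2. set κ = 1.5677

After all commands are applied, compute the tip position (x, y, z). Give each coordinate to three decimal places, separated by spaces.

-0.302 0.272 0.595

initial: κ=0.4299, φ=138.00°, ℓ=0.9232
cmd 1: set ℓ=0.7656 → (κ,φ,ℓ)=(0.4299,138.00°,0.7656) → tip=(-0.0928,0.0835,0.7519)
cmd 2: set κ=1.5677 → (κ,φ,ℓ)=(1.5677,138.00°,0.7656) → tip=(-0.3024,0.2723,0.5946)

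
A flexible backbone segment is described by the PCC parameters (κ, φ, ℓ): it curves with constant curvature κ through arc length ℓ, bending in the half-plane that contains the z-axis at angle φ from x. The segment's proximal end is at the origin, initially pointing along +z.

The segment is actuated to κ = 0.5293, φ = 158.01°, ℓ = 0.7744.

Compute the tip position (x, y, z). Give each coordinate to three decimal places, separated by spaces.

-0.145 0.059 0.753

θ = κ·ℓ = 0.5293 × 0.7744 = 0.40989 rad
ρ = (1 − cos θ)/κ = (1 − 0.91716)/0.5293 = 0.15650
z = sin θ / κ = 0.39851/0.5293 = 0.75290
x = ρ cos φ = 0.15650 × cos(158.01°) = -0.14511
y = ρ sin φ = 0.15650 × sin(158.01°) = 0.05860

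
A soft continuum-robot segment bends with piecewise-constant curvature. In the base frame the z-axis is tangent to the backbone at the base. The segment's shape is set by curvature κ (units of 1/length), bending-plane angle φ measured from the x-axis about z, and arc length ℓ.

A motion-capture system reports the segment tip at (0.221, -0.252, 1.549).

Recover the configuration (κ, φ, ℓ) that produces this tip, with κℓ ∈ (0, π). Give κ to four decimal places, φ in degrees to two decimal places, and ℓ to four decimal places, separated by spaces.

ρ = √(x²+y²) = √(0.221² + -0.252²) = 0.33518
φ = atan2(y, x) mod 360° = atan2(-0.252, 0.221) = 311.2502°
|p|² = ρ² + z² = 0.33518² + 1.549² = 2.51175
κ = 2ρ / |p|² = 2×0.33518 / 2.51175 = 0.26689
θ = 2·atan2(ρ, z) = 2·atan2(0.33518, 1.549) = 0.42620 rad
ℓ = θ/κ = 0.42620/0.26689 = 1.59691

0.2669 311.25 1.5969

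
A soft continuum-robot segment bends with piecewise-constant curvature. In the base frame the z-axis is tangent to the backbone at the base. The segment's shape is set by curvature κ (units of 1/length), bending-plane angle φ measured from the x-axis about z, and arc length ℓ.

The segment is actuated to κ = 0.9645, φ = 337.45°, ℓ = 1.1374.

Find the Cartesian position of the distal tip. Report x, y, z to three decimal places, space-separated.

θ = κ·ℓ = 0.9645 × 1.1374 = 1.09702 rad
ρ = (1 − cos θ)/κ = (1 − 0.45625)/0.9645 = 0.56377
z = sin θ / κ = 0.88985/0.9645 = 0.92261
x = ρ cos φ = 0.56377 × cos(337.45°) = 0.52066
y = ρ sin φ = 0.56377 × sin(337.45°) = -0.21620

0.521 -0.216 0.923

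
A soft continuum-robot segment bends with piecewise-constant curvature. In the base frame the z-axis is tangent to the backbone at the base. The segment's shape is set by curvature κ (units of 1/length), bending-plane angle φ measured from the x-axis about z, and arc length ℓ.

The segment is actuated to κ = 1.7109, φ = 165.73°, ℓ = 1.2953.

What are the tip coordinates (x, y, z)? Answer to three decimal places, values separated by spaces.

-0.907 0.231 0.467

θ = κ·ℓ = 1.7109 × 1.2953 = 2.21613 rad
ρ = (1 − cos θ)/κ = (1 − -0.60146)/1.7109 = 0.93604
z = sin θ / κ = 0.79890/1.7109 = 0.46695
x = ρ cos φ = 0.93604 × cos(165.73°) = -0.90715
y = ρ sin φ = 0.93604 × sin(165.73°) = 0.23073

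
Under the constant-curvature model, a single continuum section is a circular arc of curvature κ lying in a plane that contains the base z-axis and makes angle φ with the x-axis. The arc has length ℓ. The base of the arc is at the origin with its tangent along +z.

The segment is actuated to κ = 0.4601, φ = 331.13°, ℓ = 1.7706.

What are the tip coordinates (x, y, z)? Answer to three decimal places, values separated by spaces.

θ = κ·ℓ = 0.4601 × 1.7706 = 0.81465 rad
ρ = (1 − cos θ)/κ = (1 − 0.68612)/0.4601 = 0.68220
z = sin θ / κ = 0.72749/0.4601 = 1.58115
x = ρ cos φ = 0.68220 × cos(331.13°) = 0.59741
y = ρ sin φ = 0.68220 × sin(331.13°) = -0.32938

0.597 -0.329 1.581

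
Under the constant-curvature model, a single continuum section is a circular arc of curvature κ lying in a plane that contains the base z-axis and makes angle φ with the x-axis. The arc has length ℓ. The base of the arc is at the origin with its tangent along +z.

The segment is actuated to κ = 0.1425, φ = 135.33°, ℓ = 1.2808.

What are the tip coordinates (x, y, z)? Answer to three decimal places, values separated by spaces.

-0.083 0.082 1.274

θ = κ·ℓ = 0.1425 × 1.2808 = 0.18251 rad
ρ = (1 − cos θ)/κ = (1 − 0.98339)/0.1425 = 0.11656
z = sin θ / κ = 0.18150/0.1425 = 1.27370
x = ρ cos φ = 0.11656 × cos(135.33°) = -0.08289
y = ρ sin φ = 0.11656 × sin(135.33°) = 0.08194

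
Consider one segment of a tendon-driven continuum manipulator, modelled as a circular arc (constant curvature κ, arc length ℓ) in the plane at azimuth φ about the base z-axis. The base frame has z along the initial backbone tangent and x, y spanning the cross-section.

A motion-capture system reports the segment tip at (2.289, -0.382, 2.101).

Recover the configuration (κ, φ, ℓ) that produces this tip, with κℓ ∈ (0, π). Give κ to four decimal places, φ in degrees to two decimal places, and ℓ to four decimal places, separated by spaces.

0.4736 350.53 3.5262

ρ = √(x²+y²) = √(2.289² + -0.382²) = 2.32066
φ = atan2(y, x) mod 360° = atan2(-0.382, 2.289) = 350.5255°
|p|² = ρ² + z² = 2.32066² + 2.101² = 9.79965
κ = 2ρ / |p|² = 2×2.32066 / 9.79965 = 0.47362
θ = 2·atan2(ρ, z) = 2·atan2(2.32066, 2.101) = 1.67007 rad
ℓ = θ/κ = 1.67007/0.47362 = 3.52618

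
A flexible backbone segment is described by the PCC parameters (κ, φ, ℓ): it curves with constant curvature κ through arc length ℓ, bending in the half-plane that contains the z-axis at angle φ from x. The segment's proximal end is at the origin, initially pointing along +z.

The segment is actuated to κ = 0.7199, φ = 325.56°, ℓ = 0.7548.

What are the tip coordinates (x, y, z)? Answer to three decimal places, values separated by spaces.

0.165 -0.113 0.718

θ = κ·ℓ = 0.7199 × 0.7548 = 0.54338 rad
ρ = (1 − cos θ)/κ = (1 − 0.85597)/0.7199 = 0.20008
z = sin θ / κ = 0.51703/0.7199 = 0.71820
x = ρ cos φ = 0.20008 × cos(325.56°) = 0.16501
y = ρ sin φ = 0.20008 × sin(325.56°) = -0.11315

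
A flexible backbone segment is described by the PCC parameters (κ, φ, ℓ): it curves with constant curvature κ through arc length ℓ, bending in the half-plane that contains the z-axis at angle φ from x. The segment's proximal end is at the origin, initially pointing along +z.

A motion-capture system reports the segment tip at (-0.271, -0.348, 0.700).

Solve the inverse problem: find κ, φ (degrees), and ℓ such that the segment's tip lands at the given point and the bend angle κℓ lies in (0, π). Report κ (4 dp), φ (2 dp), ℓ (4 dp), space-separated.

1.2887 232.09 0.8726

ρ = √(x²+y²) = √(-0.271² + -0.348²) = 0.44107
φ = atan2(y, x) mod 360° = atan2(-0.348, -0.271) = 232.0908°
|p|² = ρ² + z² = 0.44107² + 0.700² = 0.68454
κ = 2ρ / |p|² = 2×0.44107 / 0.68454 = 1.28866
θ = 2·atan2(ρ, z) = 2·atan2(0.44107, 0.700) = 1.12452 rad
ℓ = θ/κ = 1.12452/1.28866 = 0.87263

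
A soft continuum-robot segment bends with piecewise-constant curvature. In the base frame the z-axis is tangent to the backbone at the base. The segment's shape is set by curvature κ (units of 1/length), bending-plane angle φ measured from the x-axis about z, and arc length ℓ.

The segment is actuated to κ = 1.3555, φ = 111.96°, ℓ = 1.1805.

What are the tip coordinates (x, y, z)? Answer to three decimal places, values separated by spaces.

θ = κ·ℓ = 1.3555 × 1.1805 = 1.60017 rad
ρ = (1 − cos θ)/κ = (1 − -0.02937)/1.3555 = 0.75940
z = sin θ / κ = 0.99957/1.3555 = 0.73742
x = ρ cos φ = 0.75940 × cos(111.96°) = -0.28398
y = ρ sin φ = 0.75940 × sin(111.96°) = 0.70430

-0.284 0.704 0.737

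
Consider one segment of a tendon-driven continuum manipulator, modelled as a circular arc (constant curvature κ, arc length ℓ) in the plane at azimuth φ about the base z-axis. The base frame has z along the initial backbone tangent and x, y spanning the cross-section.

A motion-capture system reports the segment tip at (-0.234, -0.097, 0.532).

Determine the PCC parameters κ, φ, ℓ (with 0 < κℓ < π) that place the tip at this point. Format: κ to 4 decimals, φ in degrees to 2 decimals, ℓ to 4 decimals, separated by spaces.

ρ = √(x²+y²) = √(-0.234² + -0.097²) = 0.25331
φ = atan2(y, x) mod 360° = atan2(-0.097, -0.234) = 202.5155°
|p|² = ρ² + z² = 0.25331² + 0.532² = 0.34719
κ = 2ρ / |p|² = 2×0.25331 / 0.34719 = 1.45919
θ = 2·atan2(ρ, z) = 2·atan2(0.25331, 0.532) = 0.88876 rad
ℓ = θ/κ = 0.88876/1.45919 = 0.60908

1.4592 202.52 0.6091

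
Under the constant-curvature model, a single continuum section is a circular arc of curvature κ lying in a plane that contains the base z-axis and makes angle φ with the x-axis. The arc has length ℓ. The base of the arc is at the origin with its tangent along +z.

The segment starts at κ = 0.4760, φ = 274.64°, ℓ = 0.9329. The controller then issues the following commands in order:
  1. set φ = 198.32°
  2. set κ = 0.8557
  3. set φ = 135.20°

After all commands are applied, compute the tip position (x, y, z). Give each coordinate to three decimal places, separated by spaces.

initial: κ=0.4760, φ=274.64°, ℓ=0.9329
cmd 1: set φ=198.32° → (κ,φ,ℓ)=(0.4760,198.32°,0.9329) → tip=(-0.1934,-0.0640,0.9025)
cmd 2: set κ=0.8557 → (κ,φ,ℓ)=(0.8557,198.32°,0.9329) → tip=(-0.3351,-0.1110,0.8369)
cmd 3: set φ=135.20° → (κ,φ,ℓ)=(0.8557,135.20°,0.9329) → tip=(-0.2505,0.2487,0.8369)

-0.250 0.249 0.837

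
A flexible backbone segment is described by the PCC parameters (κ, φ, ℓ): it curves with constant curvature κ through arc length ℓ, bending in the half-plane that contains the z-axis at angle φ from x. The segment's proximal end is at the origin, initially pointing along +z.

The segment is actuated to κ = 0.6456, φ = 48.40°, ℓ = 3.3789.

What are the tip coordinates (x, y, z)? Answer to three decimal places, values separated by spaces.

θ = κ·ℓ = 0.6456 × 3.3789 = 2.18142 rad
ρ = (1 − cos θ)/κ = (1 − -0.57338)/0.6456 = 2.43708
z = sin θ / κ = 0.81929/0.6456 = 1.26904
x = ρ cos φ = 2.43708 × cos(48.40°) = 1.61804
y = ρ sin φ = 2.43708 × sin(48.40°) = 1.82244

1.618 1.822 1.269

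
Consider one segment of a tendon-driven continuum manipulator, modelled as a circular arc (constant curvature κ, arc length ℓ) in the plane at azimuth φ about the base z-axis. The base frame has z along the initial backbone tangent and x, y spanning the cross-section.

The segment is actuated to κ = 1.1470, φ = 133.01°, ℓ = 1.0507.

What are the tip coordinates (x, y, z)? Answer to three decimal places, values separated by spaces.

θ = κ·ℓ = 1.1470 × 1.0507 = 1.20515 rad
ρ = (1 − cos θ)/κ = (1 − 0.35755)/1.1470 = 0.56011
z = sin θ / κ = 0.93389/1.1470 = 0.81421
x = ρ cos φ = 0.56011 × cos(133.01°) = -0.38207
y = ρ sin φ = 0.56011 × sin(133.01°) = 0.40957

-0.382 0.410 0.814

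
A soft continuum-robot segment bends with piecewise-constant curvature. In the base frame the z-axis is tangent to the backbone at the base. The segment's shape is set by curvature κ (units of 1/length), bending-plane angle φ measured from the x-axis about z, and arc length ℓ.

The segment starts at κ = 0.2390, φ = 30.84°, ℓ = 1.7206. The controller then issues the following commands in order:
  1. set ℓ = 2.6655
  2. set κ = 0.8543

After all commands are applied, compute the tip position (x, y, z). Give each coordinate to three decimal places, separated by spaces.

1.657 0.990 0.890

initial: κ=0.2390, φ=30.84°, ℓ=1.7206
cmd 1: set ℓ=2.6655 → (κ,φ,ℓ)=(0.2390,30.84°,2.6655) → tip=(0.7047,0.4207,2.4888)
cmd 2: set κ=0.8543 → (κ,φ,ℓ)=(0.8543,30.84°,2.6655) → tip=(1.6574,0.9896,0.8905)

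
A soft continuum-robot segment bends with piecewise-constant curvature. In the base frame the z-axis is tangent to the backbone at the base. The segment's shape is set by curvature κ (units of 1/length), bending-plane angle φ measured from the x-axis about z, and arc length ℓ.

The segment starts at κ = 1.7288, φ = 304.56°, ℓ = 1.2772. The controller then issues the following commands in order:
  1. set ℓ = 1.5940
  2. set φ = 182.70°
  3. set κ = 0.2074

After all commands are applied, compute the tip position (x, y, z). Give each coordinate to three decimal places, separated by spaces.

initial: κ=1.7288, φ=304.56°, ℓ=1.2772
cmd 1: set ℓ=1.5940 → (κ,φ,ℓ)=(1.7288,304.56°,1.5940) → tip=(0.6321,-0.9177,0.2177)
cmd 2: set φ=182.70° → (κ,φ,ℓ)=(1.7288,182.70°,1.5940) → tip=(-1.1131,-0.0525,0.2177)
cmd 3: set κ=0.2074 → (κ,φ,ℓ)=(0.2074,182.70°,1.5940) → tip=(-0.2608,-0.0123,1.5651)

-0.261 -0.012 1.565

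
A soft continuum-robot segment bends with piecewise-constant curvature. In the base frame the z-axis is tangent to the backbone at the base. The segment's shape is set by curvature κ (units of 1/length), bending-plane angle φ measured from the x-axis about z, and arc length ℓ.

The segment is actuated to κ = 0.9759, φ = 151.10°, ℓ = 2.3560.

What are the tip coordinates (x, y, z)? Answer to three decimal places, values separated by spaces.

-1.494 0.825 0.765

θ = κ·ℓ = 0.9759 × 2.3560 = 2.29922 rad
ρ = (1 − cos θ)/κ = (1 − -0.66569)/0.9759 = 1.70683
z = sin θ / κ = 0.74622/0.9759 = 0.76465
x = ρ cos φ = 1.70683 × cos(151.10°) = -1.49427
y = ρ sin φ = 1.70683 × sin(151.10°) = 0.82488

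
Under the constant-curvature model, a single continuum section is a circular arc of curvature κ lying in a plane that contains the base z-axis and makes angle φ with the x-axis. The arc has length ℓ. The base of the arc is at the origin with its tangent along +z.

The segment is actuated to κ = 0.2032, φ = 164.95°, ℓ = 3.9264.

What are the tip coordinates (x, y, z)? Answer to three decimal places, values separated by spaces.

θ = κ·ℓ = 0.2032 × 3.9264 = 0.79784 rad
ρ = (1 − cos θ)/κ = (1 − 0.69825)/0.2032 = 1.48498
z = sin θ / κ = 0.71585/0.2032 = 3.52290
x = ρ cos φ = 1.48498 × cos(164.95°) = -1.43405
y = ρ sin φ = 1.48498 × sin(164.95°) = 0.38559

-1.434 0.386 3.523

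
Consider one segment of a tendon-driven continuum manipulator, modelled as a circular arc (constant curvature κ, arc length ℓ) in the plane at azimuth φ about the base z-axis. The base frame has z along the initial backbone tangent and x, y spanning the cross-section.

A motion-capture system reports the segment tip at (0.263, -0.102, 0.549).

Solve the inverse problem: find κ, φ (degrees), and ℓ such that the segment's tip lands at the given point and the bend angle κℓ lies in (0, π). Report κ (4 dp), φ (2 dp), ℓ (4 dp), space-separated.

1.4809 338.80 0.6410

ρ = √(x²+y²) = √(0.263² + -0.102²) = 0.28209
φ = atan2(y, x) mod 360° = atan2(-0.102, 0.263) = 338.8021°
|p|² = ρ² + z² = 0.28209² + 0.549² = 0.38097
κ = 2ρ / |p|² = 2×0.28209 / 0.38097 = 1.48087
θ = 2·atan2(ρ, z) = 2·atan2(0.28209, 0.549) = 0.94928 rad
ℓ = θ/κ = 0.94928/1.48087 = 0.64103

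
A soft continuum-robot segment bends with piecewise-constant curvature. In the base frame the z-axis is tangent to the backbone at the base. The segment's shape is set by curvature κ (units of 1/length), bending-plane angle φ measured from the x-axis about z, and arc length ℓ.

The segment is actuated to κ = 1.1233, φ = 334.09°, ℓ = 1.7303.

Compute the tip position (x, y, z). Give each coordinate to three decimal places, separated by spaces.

1.092 -0.531 0.829

θ = κ·ℓ = 1.1233 × 1.7303 = 1.94365 rad
ρ = (1 − cos θ)/κ = (1 − -0.36427)/1.1233 = 1.21452
z = sin θ / κ = 0.93129/1.1233 = 0.82907
x = ρ cos φ = 1.21452 × cos(334.09°) = 1.09244
y = ρ sin φ = 1.21452 × sin(334.09°) = -0.53070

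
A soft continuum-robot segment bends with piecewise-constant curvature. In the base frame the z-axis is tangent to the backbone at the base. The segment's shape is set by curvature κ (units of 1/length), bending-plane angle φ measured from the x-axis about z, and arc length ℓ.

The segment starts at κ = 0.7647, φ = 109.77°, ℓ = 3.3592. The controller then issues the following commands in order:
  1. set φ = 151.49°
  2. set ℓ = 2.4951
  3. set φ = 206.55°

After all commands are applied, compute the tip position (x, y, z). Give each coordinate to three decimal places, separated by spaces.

-1.557 -0.778 1.234

initial: κ=0.7647, φ=109.77°, ℓ=3.3592
cmd 1: set φ=151.49° → (κ,φ,ℓ)=(0.7647,151.49°,3.3592) → tip=(-2.1148,1.1487,0.7088)
cmd 2: set ℓ=2.4951 → (κ,φ,ℓ)=(0.7647,151.49°,2.4951) → tip=(-1.5293,0.8307,1.2341)
cmd 3: set φ=206.55° → (κ,φ,ℓ)=(0.7647,206.55°,2.4951) → tip=(-1.5568,-0.7779,1.2341)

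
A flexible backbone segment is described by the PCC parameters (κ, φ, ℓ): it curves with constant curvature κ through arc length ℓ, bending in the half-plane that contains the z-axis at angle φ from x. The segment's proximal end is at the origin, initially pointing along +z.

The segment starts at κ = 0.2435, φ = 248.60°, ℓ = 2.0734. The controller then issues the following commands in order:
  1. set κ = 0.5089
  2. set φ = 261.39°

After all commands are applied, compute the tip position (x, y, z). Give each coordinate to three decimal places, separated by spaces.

-0.149 -0.985 1.710

initial: κ=0.2435, φ=248.60°, ℓ=2.0734
cmd 1: set κ=0.5089 → (κ,φ,ℓ)=(0.5089,248.60°,2.0734) → tip=(-0.3634,-0.9274,1.7095)
cmd 2: set φ=261.39° → (κ,φ,ℓ)=(0.5089,261.39°,2.0734) → tip=(-0.1491,-0.9849,1.7095)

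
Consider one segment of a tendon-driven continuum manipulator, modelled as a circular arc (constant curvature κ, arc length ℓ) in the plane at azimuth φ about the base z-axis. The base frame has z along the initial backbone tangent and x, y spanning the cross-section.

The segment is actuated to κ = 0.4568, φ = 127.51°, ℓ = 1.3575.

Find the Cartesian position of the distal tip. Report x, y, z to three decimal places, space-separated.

θ = κ·ℓ = 0.4568 × 1.3575 = 0.62011 rad
ρ = (1 − cos θ)/κ = (1 − 0.81382)/0.4568 = 0.40758
z = sin θ / κ = 0.58112/0.4568 = 1.27216
x = ρ cos φ = 0.40758 × cos(127.51°) = -0.24818
y = ρ sin φ = 0.40758 × sin(127.51°) = 0.32331

-0.248 0.323 1.272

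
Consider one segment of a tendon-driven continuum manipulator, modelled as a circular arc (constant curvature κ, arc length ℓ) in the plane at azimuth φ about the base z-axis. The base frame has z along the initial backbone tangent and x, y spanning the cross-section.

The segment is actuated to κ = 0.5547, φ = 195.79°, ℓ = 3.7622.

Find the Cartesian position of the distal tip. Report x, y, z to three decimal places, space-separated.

θ = κ·ℓ = 0.5547 × 3.7622 = 2.08689 rad
ρ = (1 − cos θ)/κ = (1 − -0.49349)/0.5547 = 2.69243
z = sin θ / κ = 0.86975/0.5547 = 1.56797
x = ρ cos φ = 2.69243 × cos(195.79°) = -2.59083
y = ρ sin φ = 2.69243 × sin(195.79°) = -0.73264

-2.591 -0.733 1.568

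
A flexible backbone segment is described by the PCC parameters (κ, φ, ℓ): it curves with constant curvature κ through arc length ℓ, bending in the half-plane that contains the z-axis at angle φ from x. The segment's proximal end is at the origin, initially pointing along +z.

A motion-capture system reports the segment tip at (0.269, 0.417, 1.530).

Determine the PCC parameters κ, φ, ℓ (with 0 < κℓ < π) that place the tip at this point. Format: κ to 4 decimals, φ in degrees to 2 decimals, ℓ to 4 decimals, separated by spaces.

0.3836 57.17 1.6351

ρ = √(x²+y²) = √(0.269² + 0.417²) = 0.49624
φ = atan2(y, x) mod 360° = atan2(0.417, 0.269) = 57.1746°
|p|² = ρ² + z² = 0.49624² + 1.530² = 2.58715
κ = 2ρ / |p|² = 2×0.49624 / 2.58715 = 0.38362
θ = 2·atan2(ρ, z) = 2·atan2(0.49624, 1.530) = 0.62726 rad
ℓ = θ/κ = 0.62726/0.38362 = 1.63514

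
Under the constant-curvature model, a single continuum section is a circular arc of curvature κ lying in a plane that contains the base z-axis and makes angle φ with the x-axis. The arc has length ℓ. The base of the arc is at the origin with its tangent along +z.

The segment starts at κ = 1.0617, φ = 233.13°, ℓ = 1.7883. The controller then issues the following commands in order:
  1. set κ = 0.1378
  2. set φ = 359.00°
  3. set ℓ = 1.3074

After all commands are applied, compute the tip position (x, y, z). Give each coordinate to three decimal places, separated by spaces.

0.117 -0.002 1.300

initial: κ=1.0617, φ=233.13°, ℓ=1.7883
cmd 1: set κ=0.1378 → (κ,φ,ℓ)=(0.1378,233.13°,1.7883) → tip=(-0.1315,-0.1754,1.7703)
cmd 2: set φ=359.00° → (κ,φ,ℓ)=(0.1378,359.00°,1.7883) → tip=(0.2192,-0.0038,1.7703)
cmd 3: set ℓ=1.3074 → (κ,φ,ℓ)=(0.1378,359.00°,1.3074) → tip=(0.1174,-0.0020,1.3003)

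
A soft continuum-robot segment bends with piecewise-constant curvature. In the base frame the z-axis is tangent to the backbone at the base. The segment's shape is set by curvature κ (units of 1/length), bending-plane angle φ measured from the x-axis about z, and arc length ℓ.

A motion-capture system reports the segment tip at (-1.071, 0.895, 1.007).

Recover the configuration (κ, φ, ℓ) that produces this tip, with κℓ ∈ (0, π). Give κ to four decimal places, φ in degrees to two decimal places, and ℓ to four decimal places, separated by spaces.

ρ = √(x²+y²) = √(-1.071² + 0.895²) = 1.39573
φ = atan2(y, x) mod 360° = atan2(0.895, -1.071) = 140.1156°
|p|² = ρ² + z² = 1.39573² + 1.007² = 2.96211
κ = 2ρ / |p|² = 2×1.39573 / 2.96211 = 0.94239
θ = 2·atan2(ρ, z) = 2·atan2(1.39573, 1.007) = 1.89159 rad
ℓ = θ/κ = 1.89159/0.94239 = 2.00723

0.9424 140.12 2.0072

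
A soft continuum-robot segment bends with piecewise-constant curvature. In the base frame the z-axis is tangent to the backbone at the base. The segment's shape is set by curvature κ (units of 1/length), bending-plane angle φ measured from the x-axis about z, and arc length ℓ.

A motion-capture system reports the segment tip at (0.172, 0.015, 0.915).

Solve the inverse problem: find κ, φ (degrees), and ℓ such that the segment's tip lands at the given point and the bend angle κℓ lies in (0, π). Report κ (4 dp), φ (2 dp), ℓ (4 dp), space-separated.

0.3983 4.98 0.9366

ρ = √(x²+y²) = √(0.172² + 0.015²) = 0.17265
φ = atan2(y, x) mod 360° = atan2(0.015, 0.172) = 4.9841°
|p|² = ρ² + z² = 0.17265² + 0.915² = 0.86703
κ = 2ρ / |p|² = 2×0.17265 / 0.86703 = 0.39826
θ = 2·atan2(ρ, z) = 2·atan2(0.17265, 0.915) = 0.37300 rad
ℓ = θ/κ = 0.37300/0.39826 = 0.93657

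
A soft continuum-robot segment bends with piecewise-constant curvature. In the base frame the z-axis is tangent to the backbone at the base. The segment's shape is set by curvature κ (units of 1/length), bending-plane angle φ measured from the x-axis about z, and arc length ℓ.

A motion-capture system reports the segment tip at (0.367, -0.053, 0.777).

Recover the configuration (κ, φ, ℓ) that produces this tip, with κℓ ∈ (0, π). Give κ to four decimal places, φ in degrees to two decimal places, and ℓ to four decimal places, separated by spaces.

1.0005 351.78 0.8901

ρ = √(x²+y²) = √(0.367² + -0.053²) = 0.37081
φ = atan2(y, x) mod 360° = atan2(-0.053, 0.367) = 351.7825°
|p|² = ρ² + z² = 0.37081² + 0.777² = 0.74123
κ = 2ρ / |p|² = 2×0.37081 / 0.74123 = 1.00052
θ = 2·atan2(ρ, z) = 2·atan2(0.37081, 0.777) = 0.89053 rad
ℓ = θ/κ = 0.89053/1.00052 = 0.89007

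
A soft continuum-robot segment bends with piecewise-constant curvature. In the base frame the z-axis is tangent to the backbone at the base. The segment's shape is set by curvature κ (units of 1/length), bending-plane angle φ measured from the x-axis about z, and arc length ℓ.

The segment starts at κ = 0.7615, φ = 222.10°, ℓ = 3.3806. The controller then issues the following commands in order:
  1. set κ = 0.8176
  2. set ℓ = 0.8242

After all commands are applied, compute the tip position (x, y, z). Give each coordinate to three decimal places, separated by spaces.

-0.198 -0.179 0.763

initial: κ=0.7615, φ=222.10°, ℓ=3.3806
cmd 1: set κ=0.8176 → (κ,φ,ℓ)=(0.8176,222.10°,3.3806) → tip=(-1.7511,-1.5822,0.4510)
cmd 2: set ℓ=0.8242 → (κ,φ,ℓ)=(0.8176,222.10°,0.8242) → tip=(-0.1984,-0.1792,0.7632)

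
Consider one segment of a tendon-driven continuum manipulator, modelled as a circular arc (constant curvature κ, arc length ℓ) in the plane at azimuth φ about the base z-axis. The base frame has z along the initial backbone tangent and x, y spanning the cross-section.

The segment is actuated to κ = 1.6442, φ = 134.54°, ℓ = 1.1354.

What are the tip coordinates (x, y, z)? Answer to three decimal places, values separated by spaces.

-0.551 0.560 0.582

θ = κ·ℓ = 1.6442 × 1.1354 = 1.86682 rad
ρ = (1 − cos θ)/κ = (1 − -0.29172)/1.6442 = 0.78562
z = sin θ / κ = 0.95650/1.6442 = 0.58174
x = ρ cos φ = 0.78562 × cos(134.54°) = -0.55104
y = ρ sin φ = 0.78562 × sin(134.54°) = 0.55996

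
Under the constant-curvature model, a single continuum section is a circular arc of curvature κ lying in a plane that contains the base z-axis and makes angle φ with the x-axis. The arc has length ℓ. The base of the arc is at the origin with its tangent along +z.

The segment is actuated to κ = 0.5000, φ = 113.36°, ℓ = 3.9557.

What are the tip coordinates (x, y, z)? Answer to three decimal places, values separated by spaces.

-1.107 2.563 1.837

θ = κ·ℓ = 0.5000 × 3.9557 = 1.97785 rad
ρ = (1 − cos θ)/κ = (1 − -0.39591)/0.5000 = 2.79181
z = sin θ / κ = 0.91829/0.5000 = 1.83658
x = ρ cos φ = 2.79181 × cos(113.36°) = -1.10697
y = ρ sin φ = 2.79181 × sin(113.36°) = 2.56297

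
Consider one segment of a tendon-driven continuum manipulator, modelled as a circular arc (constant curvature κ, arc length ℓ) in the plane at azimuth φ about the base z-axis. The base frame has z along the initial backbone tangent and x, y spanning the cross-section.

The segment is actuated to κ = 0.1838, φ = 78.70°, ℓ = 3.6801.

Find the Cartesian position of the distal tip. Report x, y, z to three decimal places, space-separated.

0.235 1.175 3.406

θ = κ·ℓ = 0.1838 × 3.6801 = 0.67640 rad
ρ = (1 − cos θ)/κ = (1 − 0.77983)/0.1838 = 1.19788
z = sin θ / κ = 0.62599/0.1838 = 3.40583
x = ρ cos φ = 1.19788 × cos(78.70°) = 0.23472
y = ρ sin φ = 1.19788 × sin(78.70°) = 1.17466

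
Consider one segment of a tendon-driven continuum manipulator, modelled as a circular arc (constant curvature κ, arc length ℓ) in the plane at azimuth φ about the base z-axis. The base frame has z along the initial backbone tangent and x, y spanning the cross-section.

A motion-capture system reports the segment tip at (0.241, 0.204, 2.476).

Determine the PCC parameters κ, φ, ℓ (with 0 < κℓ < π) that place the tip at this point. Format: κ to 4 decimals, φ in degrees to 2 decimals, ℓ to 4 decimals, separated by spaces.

ρ = √(x²+y²) = √(0.241² + 0.204²) = 0.31575
φ = atan2(y, x) mod 360° = atan2(0.204, 0.241) = 40.2470°
|p|² = ρ² + z² = 0.31575² + 2.476² = 6.23027
κ = 2ρ / |p|² = 2×0.31575 / 6.23027 = 0.10136
θ = 2·atan2(ρ, z) = 2·atan2(0.31575, 2.476) = 0.25368 rad
ℓ = θ/κ = 0.25368/0.10136 = 2.50276

0.1014 40.25 2.5028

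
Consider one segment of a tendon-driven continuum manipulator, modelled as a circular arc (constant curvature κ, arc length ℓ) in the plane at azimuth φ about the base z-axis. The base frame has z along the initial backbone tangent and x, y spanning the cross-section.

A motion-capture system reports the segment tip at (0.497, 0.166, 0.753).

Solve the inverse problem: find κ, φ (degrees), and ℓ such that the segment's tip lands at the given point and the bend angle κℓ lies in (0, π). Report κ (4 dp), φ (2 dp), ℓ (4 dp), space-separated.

1.2453 18.47 0.9764

ρ = √(x²+y²) = √(0.497² + 0.166²) = 0.52399
φ = atan2(y, x) mod 360° = atan2(0.166, 0.497) = 18.4695°
|p|² = ρ² + z² = 0.52399² + 0.753² = 0.84157
κ = 2ρ / |p|² = 2×0.52399 / 0.84157 = 1.24526
θ = 2·atan2(ρ, z) = 2·atan2(0.52399, 0.753) = 1.21590 rad
ℓ = θ/κ = 1.21590/1.24526 = 0.97642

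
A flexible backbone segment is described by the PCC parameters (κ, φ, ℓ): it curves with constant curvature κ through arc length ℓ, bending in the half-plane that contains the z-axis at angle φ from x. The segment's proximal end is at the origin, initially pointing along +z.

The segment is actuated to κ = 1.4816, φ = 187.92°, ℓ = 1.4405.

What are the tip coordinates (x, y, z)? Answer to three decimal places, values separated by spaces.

-1.026 -0.143 0.571

θ = κ·ℓ = 1.4816 × 1.4405 = 2.13424 rad
ρ = (1 − cos θ)/κ = (1 − -0.53410)/1.4816 = 1.03544
z = sin θ / κ = 0.84542/1.4816 = 0.57061
x = ρ cos φ = 1.03544 × cos(187.92°) = -1.02556
y = ρ sin φ = 1.03544 × sin(187.92°) = -0.14267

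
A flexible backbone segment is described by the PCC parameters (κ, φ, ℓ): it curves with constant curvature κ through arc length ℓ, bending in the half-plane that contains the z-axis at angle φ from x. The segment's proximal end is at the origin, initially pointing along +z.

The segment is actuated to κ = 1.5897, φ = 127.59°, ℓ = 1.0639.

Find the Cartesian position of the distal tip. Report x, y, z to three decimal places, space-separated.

θ = κ·ℓ = 1.5897 × 1.0639 = 1.69128 rad
ρ = (1 − cos θ)/κ = (1 − -0.12019)/1.5897 = 0.70466
z = sin θ / κ = 0.99275/1.5897 = 0.62449
x = ρ cos φ = 0.70466 × cos(127.59°) = -0.42985
y = ρ sin φ = 0.70466 × sin(127.59°) = 0.55837

-0.430 0.558 0.624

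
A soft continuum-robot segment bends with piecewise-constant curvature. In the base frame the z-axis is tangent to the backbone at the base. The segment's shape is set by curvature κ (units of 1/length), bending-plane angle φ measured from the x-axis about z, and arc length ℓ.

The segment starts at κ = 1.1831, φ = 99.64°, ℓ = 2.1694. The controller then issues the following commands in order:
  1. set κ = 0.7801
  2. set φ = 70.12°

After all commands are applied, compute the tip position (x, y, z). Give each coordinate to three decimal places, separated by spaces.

0.489 1.352 1.272

initial: κ=1.1831, φ=99.64°, ℓ=2.1694
cmd 1: set κ=0.7801 → (κ,φ,ℓ)=(0.7801,99.64°,2.1694) → tip=(-0.2407,1.4170,1.2724)
cmd 2: set φ=70.12° → (κ,φ,ℓ)=(0.7801,70.12°,2.1694) → tip=(0.4888,1.3517,1.2724)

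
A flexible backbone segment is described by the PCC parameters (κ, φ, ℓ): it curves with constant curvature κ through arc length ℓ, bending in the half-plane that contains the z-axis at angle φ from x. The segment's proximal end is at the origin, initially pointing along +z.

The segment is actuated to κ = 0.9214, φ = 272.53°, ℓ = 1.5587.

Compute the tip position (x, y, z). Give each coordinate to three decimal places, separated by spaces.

θ = κ·ℓ = 0.9214 × 1.5587 = 1.43619 rad
ρ = (1 − cos θ)/κ = (1 − 0.13420)/0.9214 = 0.93965
z = sin θ / κ = 0.99095/0.9214 = 1.07549
x = ρ cos φ = 0.93965 × cos(272.53°) = 0.04148
y = ρ sin φ = 0.93965 × sin(272.53°) = -0.93874

0.041 -0.939 1.075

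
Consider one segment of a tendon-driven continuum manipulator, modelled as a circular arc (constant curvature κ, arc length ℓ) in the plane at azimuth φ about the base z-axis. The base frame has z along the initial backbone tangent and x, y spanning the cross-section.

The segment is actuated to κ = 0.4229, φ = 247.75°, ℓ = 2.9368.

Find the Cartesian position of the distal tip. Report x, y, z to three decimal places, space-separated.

-0.606 -1.482 2.238

θ = κ·ℓ = 0.4229 × 2.9368 = 1.24197 rad
ρ = (1 − cos θ)/κ = (1 − 0.32293)/0.4229 = 1.60102
z = sin θ / κ = 0.94642/0.4229 = 2.23794
x = ρ cos φ = 1.60102 × cos(247.75°) = -0.60622
y = ρ sin φ = 1.60102 × sin(247.75°) = -1.48181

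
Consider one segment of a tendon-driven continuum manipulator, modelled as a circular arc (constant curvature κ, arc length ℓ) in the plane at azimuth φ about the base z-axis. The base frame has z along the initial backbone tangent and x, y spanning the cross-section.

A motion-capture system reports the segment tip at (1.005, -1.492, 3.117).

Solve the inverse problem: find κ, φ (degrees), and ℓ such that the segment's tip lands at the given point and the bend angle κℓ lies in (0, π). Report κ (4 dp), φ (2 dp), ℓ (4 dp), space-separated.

ρ = √(x²+y²) = √(1.005² + -1.492²) = 1.79891
φ = atan2(y, x) mod 360° = atan2(-1.492, 1.005) = 303.9639°
|p|² = ρ² + z² = 1.79891² + 3.117² = 12.95178
κ = 2ρ / |p|² = 2×1.79891 / 12.95178 = 0.27779
θ = 2·atan2(ρ, z) = 2·atan2(1.79891, 3.117) = 1.04687 rad
ℓ = θ/κ = 1.04687/0.27779 = 3.76860

0.2778 303.96 3.7686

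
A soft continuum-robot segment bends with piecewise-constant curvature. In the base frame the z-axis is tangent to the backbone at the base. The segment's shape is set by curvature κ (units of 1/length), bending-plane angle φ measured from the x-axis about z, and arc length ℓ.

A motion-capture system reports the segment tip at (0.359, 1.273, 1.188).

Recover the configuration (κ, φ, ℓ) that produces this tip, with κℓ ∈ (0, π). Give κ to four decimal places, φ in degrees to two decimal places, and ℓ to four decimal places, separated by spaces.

ρ = √(x²+y²) = √(0.359² + 1.273²) = 1.32265
φ = atan2(y, x) mod 360° = atan2(1.273, 0.359) = 74.2510°
|p|² = ρ² + z² = 1.32265² + 1.188² = 3.16075
κ = 2ρ / |p|² = 2×1.32265 / 3.16075 = 0.83692
θ = 2·atan2(ρ, z) = 2·atan2(1.32265, 1.188) = 1.67796 rad
ℓ = θ/κ = 1.67796/0.83692 = 2.00492

0.8369 74.25 2.0049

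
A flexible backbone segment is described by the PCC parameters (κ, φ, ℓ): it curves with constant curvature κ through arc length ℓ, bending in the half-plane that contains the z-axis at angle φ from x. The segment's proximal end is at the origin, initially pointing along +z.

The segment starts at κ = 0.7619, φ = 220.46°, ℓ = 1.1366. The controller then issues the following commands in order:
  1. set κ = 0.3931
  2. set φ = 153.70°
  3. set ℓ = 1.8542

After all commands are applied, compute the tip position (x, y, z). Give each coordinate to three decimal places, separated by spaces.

-0.579 0.286 1.694

initial: κ=0.7619, φ=220.46°, ℓ=1.1366
cmd 1: set κ=0.3931 → (κ,φ,ℓ)=(0.3931,220.46°,1.1366) → tip=(-0.1900,-0.1620,1.0992)
cmd 2: set φ=153.70° → (κ,φ,ℓ)=(0.3931,153.70°,1.1366) → tip=(-0.2239,0.1106,1.0992)
cmd 3: set ℓ=1.8542 → (κ,φ,ℓ)=(0.3931,153.70°,1.8542) → tip=(-0.5795,0.2864,1.6943)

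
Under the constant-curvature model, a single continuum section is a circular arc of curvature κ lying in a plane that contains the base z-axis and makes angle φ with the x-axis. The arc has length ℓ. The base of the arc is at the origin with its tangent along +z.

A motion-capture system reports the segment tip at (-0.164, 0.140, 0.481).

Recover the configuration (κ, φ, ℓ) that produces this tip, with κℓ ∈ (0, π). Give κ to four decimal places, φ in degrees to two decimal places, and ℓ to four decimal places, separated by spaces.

ρ = √(x²+y²) = √(-0.164² + 0.140²) = 0.21563
φ = atan2(y, x) mod 360° = atan2(0.140, -0.164) = 139.5140°
|p|² = ρ² + z² = 0.21563² + 0.481² = 0.27786
κ = 2ρ / |p|² = 2×0.21563 / 0.27786 = 1.55209
θ = 2·atan2(ρ, z) = 2·atan2(0.21563, 0.481) = 0.84287 rad
ℓ = θ/κ = 0.84287/1.55209 = 0.54305

1.5521 139.51 0.5431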